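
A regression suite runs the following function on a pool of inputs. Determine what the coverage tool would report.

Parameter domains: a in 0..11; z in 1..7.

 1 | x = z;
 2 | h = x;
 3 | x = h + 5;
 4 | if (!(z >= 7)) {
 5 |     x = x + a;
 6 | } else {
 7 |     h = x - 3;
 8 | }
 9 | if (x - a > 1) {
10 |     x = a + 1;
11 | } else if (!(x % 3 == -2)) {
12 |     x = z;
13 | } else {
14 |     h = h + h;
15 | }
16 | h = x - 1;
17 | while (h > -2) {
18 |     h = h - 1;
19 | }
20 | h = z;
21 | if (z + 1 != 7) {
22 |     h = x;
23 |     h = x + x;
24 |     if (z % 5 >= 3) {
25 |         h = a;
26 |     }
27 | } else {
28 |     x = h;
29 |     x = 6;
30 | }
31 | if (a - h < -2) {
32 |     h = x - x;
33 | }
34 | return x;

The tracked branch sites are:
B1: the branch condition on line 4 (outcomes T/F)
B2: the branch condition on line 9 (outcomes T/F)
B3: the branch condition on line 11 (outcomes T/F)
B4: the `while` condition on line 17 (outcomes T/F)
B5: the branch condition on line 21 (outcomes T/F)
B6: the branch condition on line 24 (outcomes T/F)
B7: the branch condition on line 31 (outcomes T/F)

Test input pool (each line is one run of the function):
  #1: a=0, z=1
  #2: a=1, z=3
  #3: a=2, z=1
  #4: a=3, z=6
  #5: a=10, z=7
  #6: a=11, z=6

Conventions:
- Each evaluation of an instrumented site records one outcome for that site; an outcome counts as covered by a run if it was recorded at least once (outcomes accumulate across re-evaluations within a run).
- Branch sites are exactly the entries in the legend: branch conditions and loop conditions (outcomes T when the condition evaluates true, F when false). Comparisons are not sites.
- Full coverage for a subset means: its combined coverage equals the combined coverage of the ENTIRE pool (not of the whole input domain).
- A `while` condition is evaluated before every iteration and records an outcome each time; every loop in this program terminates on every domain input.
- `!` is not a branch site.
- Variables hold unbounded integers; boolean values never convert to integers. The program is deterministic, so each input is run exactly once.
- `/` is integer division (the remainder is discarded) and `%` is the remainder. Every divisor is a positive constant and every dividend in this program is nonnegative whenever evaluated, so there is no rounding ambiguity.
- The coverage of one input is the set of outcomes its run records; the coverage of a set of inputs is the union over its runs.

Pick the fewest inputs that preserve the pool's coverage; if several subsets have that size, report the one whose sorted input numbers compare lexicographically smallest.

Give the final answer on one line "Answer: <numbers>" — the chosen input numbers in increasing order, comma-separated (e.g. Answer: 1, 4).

run #1 (a=0, z=1) runs B1->T, B2->T, B4->T, B4->T, B4->F, B5->T, B6->F, B7->F; records B1=T, B2=T, B4=T, B4=F, B5=T, B6=F, B7=F
run #2 (a=1, z=3) runs B1->T, B2->T, B4->T, B4->T, B4->T, B4->F, B5->T, B6->T, B7->F; records B1=T, B2=T, B4=T, B4=F, B5=T, B6=T, B7=F
run #3 (a=2, z=1) runs B1->T, B2->T, B4->T, B4->T, B4->T, B4->T, B4->F, B5->T, B6->F, B7->T; records B1=T, B2=T, B4=T, B4=F, B5=T, B6=F, B7=T
run #4 (a=3, z=6) runs B1->T, B2->T, B4->T, B4->T, B4->T, B4->T, B4->T, B4->F, B5->F, B7->T; records B1=T, B2=T, B4=T, B4=F, B5=F, B7=T
run #5 (a=10, z=7) runs B1->F, B2->T, B4->T, B4->T, B4->T, B4->T, B4->T, B4->T, B4->T, B4->T, B4->T, B4->T, B4->T, B4->T, ...; records B1=F, B2=T, B4=T, B4=F, B5=T, B6=F, B7=T
run #6 (a=11, z=6) runs B1->T, B2->T, B4->T, B4->T, B4->T, B4->T, B4->T, B4->T, B4->T, B4->T, B4->T, B4->T, B4->T, B4->T, ...; records B1=T, B2=T, B4=T, B4=F, B5=F, B7=F
the full pool covers 11 outcomes: B1=T, B1=F, B2=T, B4=T, B4=F, B5=T, B5=F, B6=T, B6=F, B7=T, B7=F
every size-1 subset falls short of the 11 outcomes (best: 7/11)
every size-2 subset falls short of the 11 outcomes (best: 10/11)
the canonical winner is {2, 4, 5}: size 3, full 11-outcome coverage, earliest index list among size-3 covers

Answer: 2, 4, 5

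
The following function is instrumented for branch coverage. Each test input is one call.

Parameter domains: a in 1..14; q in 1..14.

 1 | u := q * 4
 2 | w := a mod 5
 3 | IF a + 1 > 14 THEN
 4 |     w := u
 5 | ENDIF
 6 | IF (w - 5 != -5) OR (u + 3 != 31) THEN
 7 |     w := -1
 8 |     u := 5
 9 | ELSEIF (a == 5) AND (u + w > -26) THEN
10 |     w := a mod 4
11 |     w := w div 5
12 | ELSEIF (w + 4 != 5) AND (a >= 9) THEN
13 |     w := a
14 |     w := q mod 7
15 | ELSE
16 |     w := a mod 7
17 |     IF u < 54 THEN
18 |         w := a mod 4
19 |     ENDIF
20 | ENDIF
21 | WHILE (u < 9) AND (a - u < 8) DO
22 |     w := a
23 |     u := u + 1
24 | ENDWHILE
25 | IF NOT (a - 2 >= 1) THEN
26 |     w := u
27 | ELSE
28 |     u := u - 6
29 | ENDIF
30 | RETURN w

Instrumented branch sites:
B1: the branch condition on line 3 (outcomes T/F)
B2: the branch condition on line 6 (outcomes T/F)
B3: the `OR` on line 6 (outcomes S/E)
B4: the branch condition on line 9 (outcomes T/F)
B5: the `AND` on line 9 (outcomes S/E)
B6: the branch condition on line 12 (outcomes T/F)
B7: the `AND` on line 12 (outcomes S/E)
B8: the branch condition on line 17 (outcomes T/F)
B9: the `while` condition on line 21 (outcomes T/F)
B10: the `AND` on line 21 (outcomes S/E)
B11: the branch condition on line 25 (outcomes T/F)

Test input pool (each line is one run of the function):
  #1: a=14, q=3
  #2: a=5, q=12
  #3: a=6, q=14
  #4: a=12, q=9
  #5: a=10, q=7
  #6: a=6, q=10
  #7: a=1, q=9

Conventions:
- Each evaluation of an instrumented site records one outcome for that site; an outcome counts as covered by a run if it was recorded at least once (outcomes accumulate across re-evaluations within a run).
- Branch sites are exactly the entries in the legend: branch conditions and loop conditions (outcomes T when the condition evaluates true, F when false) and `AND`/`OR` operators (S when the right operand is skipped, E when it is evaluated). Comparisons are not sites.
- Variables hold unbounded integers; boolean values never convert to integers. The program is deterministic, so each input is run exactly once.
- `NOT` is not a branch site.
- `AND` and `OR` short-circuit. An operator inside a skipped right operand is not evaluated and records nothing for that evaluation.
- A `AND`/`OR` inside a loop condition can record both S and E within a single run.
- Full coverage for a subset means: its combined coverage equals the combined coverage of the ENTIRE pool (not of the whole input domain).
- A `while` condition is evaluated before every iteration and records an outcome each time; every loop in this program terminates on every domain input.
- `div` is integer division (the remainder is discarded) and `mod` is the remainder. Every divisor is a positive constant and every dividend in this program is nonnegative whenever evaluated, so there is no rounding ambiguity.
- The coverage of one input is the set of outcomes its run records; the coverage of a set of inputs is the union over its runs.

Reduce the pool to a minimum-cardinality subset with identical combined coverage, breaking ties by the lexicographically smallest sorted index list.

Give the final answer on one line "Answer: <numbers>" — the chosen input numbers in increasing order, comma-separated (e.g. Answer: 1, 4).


input #1, a=14, q=3: outcomes B1=T, B2=T, B3=S, B9=F, B10=E, B11=F
input #2, a=5, q=12: outcomes B1=F, B2=T, B3=E, B9=T, B9=F, B10=S, B10=E, B11=F
input #3, a=6, q=14: outcomes B1=F, B2=T, B3=S, B9=T, B9=F, B10=S, B10=E, B11=F
input #4, a=12, q=9: outcomes B1=F, B2=T, B3=S, B9=T, B9=F, B10=S, B10=E, B11=F
input #5, a=10, q=7: outcomes B1=F, B2=F, B3=E, B4=F, B5=S, B6=T, B7=E, B9=F, B10=S, B11=F
input #6, a=6, q=10: outcomes B1=F, B2=T, B3=S, B9=T, B9=F, B10=S, B10=E, B11=F
input #7, a=1, q=9: outcomes B1=F, B2=T, B3=S, B9=T, B9=F, B10=S, B10=E, B11=T
pool-wide coverage (16 outcomes): B1=T, B1=F, B2=T, B2=F, B3=S, B3=E, B4=F, B5=S, B6=T, B7=E, B9=T, B9=F, B10=S, B10=E, B11=T, B11=F
no size-1 subset reaches all 16 outcomes (best union: 10/16)
no size-2 subset reaches all 16 outcomes (best union: 15/16)
the canonical winner is {1, 5, 7}: size 3, full 16-outcome coverage, earliest index list among size-3 covers
Answer: 1, 5, 7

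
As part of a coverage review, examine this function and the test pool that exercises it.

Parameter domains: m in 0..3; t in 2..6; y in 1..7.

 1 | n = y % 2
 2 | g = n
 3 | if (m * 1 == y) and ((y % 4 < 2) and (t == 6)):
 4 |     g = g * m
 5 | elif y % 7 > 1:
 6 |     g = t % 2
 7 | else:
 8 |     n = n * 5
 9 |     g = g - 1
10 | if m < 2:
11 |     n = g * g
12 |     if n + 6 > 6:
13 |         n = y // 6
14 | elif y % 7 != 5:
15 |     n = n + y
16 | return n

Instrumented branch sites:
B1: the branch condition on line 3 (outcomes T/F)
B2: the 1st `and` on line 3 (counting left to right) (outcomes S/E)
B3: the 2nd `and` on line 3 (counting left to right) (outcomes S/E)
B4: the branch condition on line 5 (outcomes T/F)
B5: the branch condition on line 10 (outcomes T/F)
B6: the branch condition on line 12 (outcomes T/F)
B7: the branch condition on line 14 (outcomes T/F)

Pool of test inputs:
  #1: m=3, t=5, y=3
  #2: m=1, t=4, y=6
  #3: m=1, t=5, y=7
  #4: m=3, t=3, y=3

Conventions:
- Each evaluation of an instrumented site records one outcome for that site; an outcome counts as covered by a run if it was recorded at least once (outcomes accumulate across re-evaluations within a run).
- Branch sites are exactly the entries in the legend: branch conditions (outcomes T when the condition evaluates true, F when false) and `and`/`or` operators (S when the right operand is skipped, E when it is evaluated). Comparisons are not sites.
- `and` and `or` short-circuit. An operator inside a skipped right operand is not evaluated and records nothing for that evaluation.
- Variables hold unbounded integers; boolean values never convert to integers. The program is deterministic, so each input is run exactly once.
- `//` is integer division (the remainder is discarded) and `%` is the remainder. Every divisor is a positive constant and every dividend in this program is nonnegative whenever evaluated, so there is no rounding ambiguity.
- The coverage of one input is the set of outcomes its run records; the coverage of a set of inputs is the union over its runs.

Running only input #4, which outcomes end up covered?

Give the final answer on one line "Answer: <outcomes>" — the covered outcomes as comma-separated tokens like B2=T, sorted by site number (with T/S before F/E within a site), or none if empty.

Event log for input #4 (m=3, t=3, y=3):
  B2->E, B3->S, B1->F, B4->T, B5->F, B7->T
collecting distinct outcomes: B1=F, B2=E, B3=S, B4=T, B5=F, B7=T

Answer: B1=F, B2=E, B3=S, B4=T, B5=F, B7=T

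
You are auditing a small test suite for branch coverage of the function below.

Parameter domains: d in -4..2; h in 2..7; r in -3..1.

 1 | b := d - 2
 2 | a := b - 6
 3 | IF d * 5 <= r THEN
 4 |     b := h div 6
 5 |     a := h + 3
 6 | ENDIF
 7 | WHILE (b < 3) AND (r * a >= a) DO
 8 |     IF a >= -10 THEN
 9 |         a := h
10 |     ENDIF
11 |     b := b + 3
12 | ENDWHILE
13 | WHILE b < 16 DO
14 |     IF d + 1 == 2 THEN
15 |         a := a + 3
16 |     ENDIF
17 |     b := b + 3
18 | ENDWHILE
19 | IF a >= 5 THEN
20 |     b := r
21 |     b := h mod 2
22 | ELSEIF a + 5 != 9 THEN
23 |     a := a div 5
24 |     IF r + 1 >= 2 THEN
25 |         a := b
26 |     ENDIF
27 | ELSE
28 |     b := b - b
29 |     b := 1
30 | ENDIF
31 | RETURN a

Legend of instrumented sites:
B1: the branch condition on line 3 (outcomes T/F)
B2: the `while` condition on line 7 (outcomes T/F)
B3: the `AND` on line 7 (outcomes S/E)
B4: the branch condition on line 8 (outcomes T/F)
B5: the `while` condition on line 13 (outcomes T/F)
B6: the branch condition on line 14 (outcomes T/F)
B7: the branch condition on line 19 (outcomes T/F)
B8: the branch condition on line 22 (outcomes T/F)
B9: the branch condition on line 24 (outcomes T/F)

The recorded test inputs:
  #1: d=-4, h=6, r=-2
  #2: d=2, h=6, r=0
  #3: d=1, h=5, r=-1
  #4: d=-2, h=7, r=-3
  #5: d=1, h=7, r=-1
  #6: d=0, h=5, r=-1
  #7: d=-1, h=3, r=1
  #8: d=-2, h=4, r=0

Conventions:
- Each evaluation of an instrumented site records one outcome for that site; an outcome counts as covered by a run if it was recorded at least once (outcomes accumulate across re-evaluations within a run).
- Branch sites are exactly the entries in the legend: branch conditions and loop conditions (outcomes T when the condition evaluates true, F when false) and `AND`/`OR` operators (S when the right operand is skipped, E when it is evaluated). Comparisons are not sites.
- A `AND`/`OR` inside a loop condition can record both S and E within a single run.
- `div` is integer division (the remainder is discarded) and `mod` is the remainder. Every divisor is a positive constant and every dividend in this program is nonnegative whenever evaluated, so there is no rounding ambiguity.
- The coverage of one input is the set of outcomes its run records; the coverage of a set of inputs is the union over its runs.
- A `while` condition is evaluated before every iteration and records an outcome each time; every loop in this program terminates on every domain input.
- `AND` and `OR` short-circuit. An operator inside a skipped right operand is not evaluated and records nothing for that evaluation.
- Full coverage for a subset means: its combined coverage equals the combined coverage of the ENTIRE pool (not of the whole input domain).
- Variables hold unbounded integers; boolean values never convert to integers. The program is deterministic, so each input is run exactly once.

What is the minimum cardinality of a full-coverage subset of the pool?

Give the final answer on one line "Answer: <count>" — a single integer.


input #1 (d=-4, h=6, r=-2): events B1->T, B3->E, B2->F, B5->T, B6->F, B5->T, B6->F, B5->T, B6->F, B5->T, B6->F, B5->T, B6->F, B5->F, ...; covers B1=T, B2=F, B3=E, B5=T, B5=F, B6=F, B7=T
input #2 (d=2, h=6, r=0): events B1->F, B3->E, B2->T, B4->T, B3->S, B2->F, B5->T, B6->F, B5->T, B6->F, B5->T, B6->F, B5->T, B6->F, ...; covers B1=F, B2=T, B2=F, B3=S, B3=E, B4=T, B5=T, B5=F, B6=F, B7=T
input #3 (d=1, h=5, r=-1): events B1->F, B3->E, B2->T, B4->T, B3->E, B2->F, B5->T, B6->T, B5->T, B6->T, B5->T, B6->T, B5->T, B6->T, ...; covers B1=F, B2=T, B2=F, B3=E, B4=T, B5=T, B5=F, B6=T, B7=T
input #4 (d=-2, h=7, r=-3): events B1->T, B3->E, B2->F, B5->T, B6->F, B5->T, B6->F, B5->T, B6->F, B5->T, B6->F, B5->T, B6->F, B5->F, ...; covers B1=T, B2=F, B3=E, B5=T, B5=F, B6=F, B7=T
input #5 (d=1, h=7, r=-1): events B1->F, B3->E, B2->T, B4->T, B3->E, B2->F, B5->T, B6->T, B5->T, B6->T, B5->T, B6->T, B5->T, B6->T, ...; covers B1=F, B2=T, B2=F, B3=E, B4=T, B5=T, B5=F, B6=T, B7=T
input #6 (d=0, h=5, r=-1): events B1->F, B3->E, B2->T, B4->T, B3->E, B2->F, B5->T, B6->F, B5->T, B6->F, B5->T, B6->F, B5->T, B6->F, ...; covers B1=F, B2=T, B2=F, B3=E, B4=T, B5=T, B5=F, B6=F, B7=T
input #7 (d=-1, h=3, r=1): events B1->T, B3->E, B2->T, B4->T, B3->S, B2->F, B5->T, B6->F, B5->T, B6->F, B5->T, B6->F, B5->T, B6->F, ...; covers B1=T, B2=T, B2=F, B3=S, B3=E, B4=T, B5=T, B5=F, B6=F, B7=F, B8=T, B9=T
input #8 (d=-2, h=4, r=0): events B1->T, B3->E, B2->F, B5->T, B6->F, B5->T, B6->F, B5->T, B6->F, B5->T, B6->F, B5->T, B6->F, B5->T, ...; covers B1=T, B2=F, B3=E, B5=T, B5=F, B6=F, B7=T
pool-wide coverage (15 outcomes): B1=T, B1=F, B2=T, B2=F, B3=S, B3=E, B4=T, B5=T, B5=F, B6=T, B6=F, B7=T, B7=F, B8=T, B9=T
no size-1 subset reaches all 15 outcomes (best union: 12/15)
at size 2, {3, 7} reaches all 15 outcomes; every lexicographically earlier size-2 subset fails
Answer: 2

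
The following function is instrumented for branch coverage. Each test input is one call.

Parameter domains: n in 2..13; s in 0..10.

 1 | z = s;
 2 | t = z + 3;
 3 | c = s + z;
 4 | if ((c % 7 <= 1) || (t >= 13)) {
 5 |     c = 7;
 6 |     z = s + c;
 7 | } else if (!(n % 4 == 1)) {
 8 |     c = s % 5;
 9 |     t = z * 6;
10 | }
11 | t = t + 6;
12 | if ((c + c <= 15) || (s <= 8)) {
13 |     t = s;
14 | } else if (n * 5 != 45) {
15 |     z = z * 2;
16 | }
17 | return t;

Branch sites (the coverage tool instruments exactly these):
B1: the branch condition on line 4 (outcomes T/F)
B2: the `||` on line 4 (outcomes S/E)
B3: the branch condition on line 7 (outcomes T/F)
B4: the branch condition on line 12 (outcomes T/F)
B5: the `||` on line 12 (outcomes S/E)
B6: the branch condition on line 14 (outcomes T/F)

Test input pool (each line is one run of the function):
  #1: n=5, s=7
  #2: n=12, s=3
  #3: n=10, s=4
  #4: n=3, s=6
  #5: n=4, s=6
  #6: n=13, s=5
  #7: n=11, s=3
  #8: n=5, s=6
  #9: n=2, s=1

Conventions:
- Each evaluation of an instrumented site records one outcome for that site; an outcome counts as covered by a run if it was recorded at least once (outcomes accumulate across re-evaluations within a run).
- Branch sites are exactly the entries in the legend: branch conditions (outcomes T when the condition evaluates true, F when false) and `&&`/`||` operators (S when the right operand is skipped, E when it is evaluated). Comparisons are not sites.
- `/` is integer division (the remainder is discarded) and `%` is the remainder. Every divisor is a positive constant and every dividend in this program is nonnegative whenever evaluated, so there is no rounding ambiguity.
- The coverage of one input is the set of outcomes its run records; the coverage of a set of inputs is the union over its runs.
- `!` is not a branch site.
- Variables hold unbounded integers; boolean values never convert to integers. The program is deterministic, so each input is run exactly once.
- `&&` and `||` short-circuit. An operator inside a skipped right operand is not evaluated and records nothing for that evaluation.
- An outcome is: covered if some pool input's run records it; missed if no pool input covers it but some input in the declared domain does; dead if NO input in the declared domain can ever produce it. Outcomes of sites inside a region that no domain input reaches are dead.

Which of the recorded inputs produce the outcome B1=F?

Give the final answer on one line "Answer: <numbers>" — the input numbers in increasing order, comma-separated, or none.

input #1 (n=5, s=7): misses B1=F
input #2 (n=12, s=3): covers B1=F
input #3 (n=10, s=4): misses B1=F
input #4 (n=3, s=6): covers B1=F
input #5 (n=4, s=6): covers B1=F
input #6 (n=13, s=5): covers B1=F
input #7 (n=11, s=3): covers B1=F
input #8 (n=5, s=6): covers B1=F
input #9 (n=2, s=1): covers B1=F

Answer: 2, 4, 5, 6, 7, 8, 9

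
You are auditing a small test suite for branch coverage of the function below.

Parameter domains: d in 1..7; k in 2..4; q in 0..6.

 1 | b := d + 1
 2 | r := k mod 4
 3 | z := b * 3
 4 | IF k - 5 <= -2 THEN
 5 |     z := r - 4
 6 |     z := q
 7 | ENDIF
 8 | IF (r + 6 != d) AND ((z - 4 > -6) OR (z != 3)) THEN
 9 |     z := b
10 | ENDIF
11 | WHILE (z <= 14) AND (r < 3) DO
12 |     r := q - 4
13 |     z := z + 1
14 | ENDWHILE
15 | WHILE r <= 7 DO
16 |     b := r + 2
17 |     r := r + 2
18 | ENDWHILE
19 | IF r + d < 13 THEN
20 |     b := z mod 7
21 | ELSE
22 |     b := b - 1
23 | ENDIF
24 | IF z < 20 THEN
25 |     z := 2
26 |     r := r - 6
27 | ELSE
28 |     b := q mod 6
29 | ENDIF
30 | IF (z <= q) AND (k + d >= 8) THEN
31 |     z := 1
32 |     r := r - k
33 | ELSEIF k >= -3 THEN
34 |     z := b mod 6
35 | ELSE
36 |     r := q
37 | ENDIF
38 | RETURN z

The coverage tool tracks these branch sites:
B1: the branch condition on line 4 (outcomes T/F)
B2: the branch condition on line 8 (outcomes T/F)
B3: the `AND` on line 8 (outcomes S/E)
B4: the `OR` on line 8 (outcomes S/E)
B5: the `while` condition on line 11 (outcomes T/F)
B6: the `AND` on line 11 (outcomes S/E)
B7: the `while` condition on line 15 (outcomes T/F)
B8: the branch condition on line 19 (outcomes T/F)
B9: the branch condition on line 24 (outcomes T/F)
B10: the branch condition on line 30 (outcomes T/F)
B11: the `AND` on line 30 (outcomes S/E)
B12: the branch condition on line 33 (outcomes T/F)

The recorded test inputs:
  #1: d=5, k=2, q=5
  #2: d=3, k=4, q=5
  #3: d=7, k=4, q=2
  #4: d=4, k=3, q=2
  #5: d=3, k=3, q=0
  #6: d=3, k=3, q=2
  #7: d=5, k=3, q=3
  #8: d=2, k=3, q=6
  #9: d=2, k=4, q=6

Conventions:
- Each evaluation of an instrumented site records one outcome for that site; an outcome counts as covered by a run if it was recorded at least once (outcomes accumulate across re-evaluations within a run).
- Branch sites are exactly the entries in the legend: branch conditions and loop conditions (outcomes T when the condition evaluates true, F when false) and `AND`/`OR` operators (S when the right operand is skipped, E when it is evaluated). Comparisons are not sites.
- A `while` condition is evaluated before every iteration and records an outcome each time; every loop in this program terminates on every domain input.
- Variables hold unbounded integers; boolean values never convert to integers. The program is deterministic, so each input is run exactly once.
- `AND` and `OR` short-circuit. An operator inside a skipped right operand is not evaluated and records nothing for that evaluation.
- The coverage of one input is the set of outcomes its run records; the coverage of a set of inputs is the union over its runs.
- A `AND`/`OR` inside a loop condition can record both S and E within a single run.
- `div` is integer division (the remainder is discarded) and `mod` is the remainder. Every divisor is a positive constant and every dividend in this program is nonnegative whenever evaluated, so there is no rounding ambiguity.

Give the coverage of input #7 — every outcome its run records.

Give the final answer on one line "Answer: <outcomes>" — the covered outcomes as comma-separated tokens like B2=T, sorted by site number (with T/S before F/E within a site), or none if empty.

Running input #7 (d=5, k=3, q=3), event by event:
  B1->T, B3->E, B4->S, B2->T, B6->E, B5->F, B7->T, B7->T, B7->T, B7->F
  B8->F, B9->T, B11->E, B10->T
distinct outcomes covered: B1=T, B2=T, B3=E, B4=S, B5=F, B6=E, B7=T, B7=F, B8=F, B9=T, B10=T, B11=E

Answer: B1=T, B2=T, B3=E, B4=S, B5=F, B6=E, B7=T, B7=F, B8=F, B9=T, B10=T, B11=E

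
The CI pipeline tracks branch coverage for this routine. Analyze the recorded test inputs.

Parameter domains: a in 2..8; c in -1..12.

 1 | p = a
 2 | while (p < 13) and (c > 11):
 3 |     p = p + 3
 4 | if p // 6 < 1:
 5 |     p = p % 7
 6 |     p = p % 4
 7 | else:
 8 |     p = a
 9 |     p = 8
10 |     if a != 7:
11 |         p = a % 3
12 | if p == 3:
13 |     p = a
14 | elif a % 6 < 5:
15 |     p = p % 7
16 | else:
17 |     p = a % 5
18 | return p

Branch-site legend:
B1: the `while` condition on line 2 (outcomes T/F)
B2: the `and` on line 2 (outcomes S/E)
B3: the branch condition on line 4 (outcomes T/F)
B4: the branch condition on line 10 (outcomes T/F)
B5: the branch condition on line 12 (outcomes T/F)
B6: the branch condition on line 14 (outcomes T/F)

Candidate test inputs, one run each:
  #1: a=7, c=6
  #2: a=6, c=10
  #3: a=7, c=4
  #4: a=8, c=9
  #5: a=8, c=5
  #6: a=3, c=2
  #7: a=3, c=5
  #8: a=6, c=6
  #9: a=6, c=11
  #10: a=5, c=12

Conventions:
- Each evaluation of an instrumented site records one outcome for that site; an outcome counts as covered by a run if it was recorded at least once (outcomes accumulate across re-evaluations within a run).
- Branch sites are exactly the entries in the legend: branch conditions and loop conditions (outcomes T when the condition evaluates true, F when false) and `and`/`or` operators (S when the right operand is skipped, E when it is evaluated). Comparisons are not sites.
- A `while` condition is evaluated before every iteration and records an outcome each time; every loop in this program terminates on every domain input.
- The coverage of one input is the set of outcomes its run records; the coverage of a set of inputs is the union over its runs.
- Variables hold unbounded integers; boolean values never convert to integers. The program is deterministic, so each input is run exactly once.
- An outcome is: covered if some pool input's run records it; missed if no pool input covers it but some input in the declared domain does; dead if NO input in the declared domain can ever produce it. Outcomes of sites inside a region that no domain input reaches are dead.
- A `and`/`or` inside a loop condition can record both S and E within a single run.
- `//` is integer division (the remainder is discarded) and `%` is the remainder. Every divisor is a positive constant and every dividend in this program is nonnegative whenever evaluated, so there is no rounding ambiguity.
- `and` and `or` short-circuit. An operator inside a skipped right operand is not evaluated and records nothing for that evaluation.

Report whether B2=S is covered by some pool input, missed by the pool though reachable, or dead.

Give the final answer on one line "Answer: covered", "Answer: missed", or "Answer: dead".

B2=S is recorded by pool input(s) 10 -> covered

Answer: covered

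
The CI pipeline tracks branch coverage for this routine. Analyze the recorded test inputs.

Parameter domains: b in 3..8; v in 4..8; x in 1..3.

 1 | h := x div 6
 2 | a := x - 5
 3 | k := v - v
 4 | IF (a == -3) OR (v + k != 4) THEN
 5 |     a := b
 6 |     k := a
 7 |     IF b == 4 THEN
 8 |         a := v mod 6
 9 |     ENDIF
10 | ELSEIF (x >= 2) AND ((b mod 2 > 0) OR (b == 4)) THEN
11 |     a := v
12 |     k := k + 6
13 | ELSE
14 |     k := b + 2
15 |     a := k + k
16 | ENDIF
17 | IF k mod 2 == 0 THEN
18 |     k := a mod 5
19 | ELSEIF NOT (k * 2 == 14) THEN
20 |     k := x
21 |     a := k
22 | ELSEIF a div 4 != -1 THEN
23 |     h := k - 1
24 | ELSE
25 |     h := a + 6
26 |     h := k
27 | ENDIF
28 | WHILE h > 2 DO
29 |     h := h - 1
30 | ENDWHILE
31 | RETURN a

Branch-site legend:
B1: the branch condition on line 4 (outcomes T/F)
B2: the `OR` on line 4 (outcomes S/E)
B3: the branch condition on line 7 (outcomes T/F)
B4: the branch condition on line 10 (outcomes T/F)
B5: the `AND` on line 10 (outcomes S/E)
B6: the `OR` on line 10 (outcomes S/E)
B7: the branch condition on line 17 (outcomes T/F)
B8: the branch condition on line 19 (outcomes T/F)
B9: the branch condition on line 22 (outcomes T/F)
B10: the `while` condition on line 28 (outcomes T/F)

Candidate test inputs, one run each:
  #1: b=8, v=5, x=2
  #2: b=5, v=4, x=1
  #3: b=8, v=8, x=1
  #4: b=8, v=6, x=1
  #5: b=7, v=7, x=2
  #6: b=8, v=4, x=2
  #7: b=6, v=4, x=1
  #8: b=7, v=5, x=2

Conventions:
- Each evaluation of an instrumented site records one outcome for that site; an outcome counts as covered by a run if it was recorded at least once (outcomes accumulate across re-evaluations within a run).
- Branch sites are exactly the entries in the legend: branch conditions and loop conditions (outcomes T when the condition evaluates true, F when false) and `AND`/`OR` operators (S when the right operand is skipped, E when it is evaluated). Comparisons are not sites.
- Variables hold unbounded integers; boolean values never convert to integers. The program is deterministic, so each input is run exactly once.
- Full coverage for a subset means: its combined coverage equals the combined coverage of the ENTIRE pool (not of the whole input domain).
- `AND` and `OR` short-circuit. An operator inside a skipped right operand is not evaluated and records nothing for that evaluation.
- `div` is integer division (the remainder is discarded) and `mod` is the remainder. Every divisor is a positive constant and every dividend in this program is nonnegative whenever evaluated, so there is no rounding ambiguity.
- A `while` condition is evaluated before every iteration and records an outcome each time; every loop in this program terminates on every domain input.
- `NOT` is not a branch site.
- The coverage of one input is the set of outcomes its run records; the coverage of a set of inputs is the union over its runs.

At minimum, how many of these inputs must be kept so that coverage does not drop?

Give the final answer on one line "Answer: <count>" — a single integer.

input #1 (b=8, v=5, x=2): covers B1=T, B2=S, B3=F, B7=T, B10=F
input #2 (b=5, v=4, x=1): covers B1=F, B2=E, B4=F, B5=S, B7=F, B8=F, B9=T, B10=T, B10=F
input #3 (b=8, v=8, x=1): covers B1=T, B2=E, B3=F, B7=T, B10=F
input #4 (b=8, v=6, x=1): covers B1=T, B2=E, B3=F, B7=T, B10=F
input #5 (b=7, v=7, x=2): covers B1=T, B2=S, B3=F, B7=F, B8=F, B9=T, B10=T, B10=F
input #6 (b=8, v=4, x=2): covers B1=T, B2=S, B3=F, B7=T, B10=F
input #7 (b=6, v=4, x=1): covers B1=F, B2=E, B4=F, B5=S, B7=T, B10=F
input #8 (b=7, v=5, x=2): covers B1=T, B2=S, B3=F, B7=F, B8=F, B9=T, B10=T, B10=F
the full pool covers 13 outcomes: B1=T, B1=F, B2=S, B2=E, B3=F, B4=F, B5=S, B7=T, B7=F, B8=F, B9=T, B10=T, B10=F
no size-1 subset reaches all 13 outcomes (best union: 9/13)
at size 2, {1, 2} reaches all 13 outcomes; every lexicographically earlier size-2 subset fails

Answer: 2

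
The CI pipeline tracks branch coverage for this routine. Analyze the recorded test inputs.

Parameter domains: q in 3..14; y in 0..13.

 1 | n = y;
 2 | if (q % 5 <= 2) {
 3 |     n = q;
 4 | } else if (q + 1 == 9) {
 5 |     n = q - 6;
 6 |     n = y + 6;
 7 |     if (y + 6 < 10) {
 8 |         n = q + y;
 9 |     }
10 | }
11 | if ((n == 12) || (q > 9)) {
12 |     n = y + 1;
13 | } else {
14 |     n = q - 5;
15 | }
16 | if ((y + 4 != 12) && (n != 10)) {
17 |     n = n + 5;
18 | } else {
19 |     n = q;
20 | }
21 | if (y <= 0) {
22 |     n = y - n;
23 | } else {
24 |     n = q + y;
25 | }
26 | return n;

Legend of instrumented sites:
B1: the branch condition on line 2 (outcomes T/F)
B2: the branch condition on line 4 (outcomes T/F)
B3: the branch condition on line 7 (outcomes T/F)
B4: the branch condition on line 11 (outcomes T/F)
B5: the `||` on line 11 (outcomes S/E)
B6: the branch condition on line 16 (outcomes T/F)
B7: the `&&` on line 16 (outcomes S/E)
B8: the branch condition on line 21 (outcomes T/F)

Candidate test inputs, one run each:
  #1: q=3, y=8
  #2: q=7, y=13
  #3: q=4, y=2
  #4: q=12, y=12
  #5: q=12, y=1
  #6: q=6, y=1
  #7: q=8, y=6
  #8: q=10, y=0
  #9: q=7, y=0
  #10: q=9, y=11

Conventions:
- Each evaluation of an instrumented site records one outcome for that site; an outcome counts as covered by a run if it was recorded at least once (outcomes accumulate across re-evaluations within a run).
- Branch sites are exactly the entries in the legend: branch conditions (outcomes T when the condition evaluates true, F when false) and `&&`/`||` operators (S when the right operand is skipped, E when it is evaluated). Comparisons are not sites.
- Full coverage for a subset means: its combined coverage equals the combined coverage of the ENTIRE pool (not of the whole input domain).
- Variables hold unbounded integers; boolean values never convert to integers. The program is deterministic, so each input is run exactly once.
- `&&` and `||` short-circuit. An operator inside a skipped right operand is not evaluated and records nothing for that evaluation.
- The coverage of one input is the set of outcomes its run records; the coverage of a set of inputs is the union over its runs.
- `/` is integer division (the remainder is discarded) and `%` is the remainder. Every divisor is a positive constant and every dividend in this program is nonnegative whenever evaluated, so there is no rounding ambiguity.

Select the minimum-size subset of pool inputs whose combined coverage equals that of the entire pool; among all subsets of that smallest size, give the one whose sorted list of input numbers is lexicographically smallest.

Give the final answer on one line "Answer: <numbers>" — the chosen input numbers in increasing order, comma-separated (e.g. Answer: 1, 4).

run #1 (q=3, y=8) runs B1->F, B2->F, B5->E, B4->F, B7->S, B6->F, B8->F; records B1=F, B2=F, B4=F, B5=E, B6=F, B7=S, B8=F
run #2 (q=7, y=13) runs B1->T, B5->E, B4->F, B7->E, B6->T, B8->F; records B1=T, B4=F, B5=E, B6=T, B7=E, B8=F
run #3 (q=4, y=2) runs B1->F, B2->F, B5->E, B4->F, B7->E, B6->T, B8->F; records B1=F, B2=F, B4=F, B5=E, B6=T, B7=E, B8=F
run #4 (q=12, y=12) runs B1->T, B5->S, B4->T, B7->E, B6->T, B8->F; records B1=T, B4=T, B5=S, B6=T, B7=E, B8=F
run #5 (q=12, y=1) runs B1->T, B5->S, B4->T, B7->E, B6->T, B8->F; records B1=T, B4=T, B5=S, B6=T, B7=E, B8=F
run #6 (q=6, y=1) runs B1->T, B5->E, B4->F, B7->E, B6->T, B8->F; records B1=T, B4=F, B5=E, B6=T, B7=E, B8=F
run #7 (q=8, y=6) runs B1->F, B2->T, B3->F, B5->S, B4->T, B7->E, B6->T, B8->F; records B1=F, B2=T, B3=F, B4=T, B5=S, B6=T, B7=E, B8=F
run #8 (q=10, y=0) runs B1->T, B5->E, B4->T, B7->E, B6->T, B8->T; records B1=T, B4=T, B5=E, B6=T, B7=E, B8=T
run #9 (q=7, y=0) runs B1->T, B5->E, B4->F, B7->E, B6->T, B8->T; records B1=T, B4=F, B5=E, B6=T, B7=E, B8=T
run #10 (q=9, y=11) runs B1->F, B2->F, B5->E, B4->F, B7->E, B6->T, B8->F; records B1=F, B2=F, B4=F, B5=E, B6=T, B7=E, B8=F
pool-wide coverage (15 outcomes): B1=T, B1=F, B2=T, B2=F, B3=F, B4=T, B4=F, B5=S, B5=E, B6=T, B6=F, B7=S, B7=E, B8=T, B8=F
checked all size-1 subsets: none covers 15 outcomes (max 8/15)
checked all size-2 subsets: none covers 15 outcomes (max 13/15)
the canonical winner is {1, 7, 8}: size 3, full 15-outcome coverage, earliest index list among size-3 covers

Answer: 1, 7, 8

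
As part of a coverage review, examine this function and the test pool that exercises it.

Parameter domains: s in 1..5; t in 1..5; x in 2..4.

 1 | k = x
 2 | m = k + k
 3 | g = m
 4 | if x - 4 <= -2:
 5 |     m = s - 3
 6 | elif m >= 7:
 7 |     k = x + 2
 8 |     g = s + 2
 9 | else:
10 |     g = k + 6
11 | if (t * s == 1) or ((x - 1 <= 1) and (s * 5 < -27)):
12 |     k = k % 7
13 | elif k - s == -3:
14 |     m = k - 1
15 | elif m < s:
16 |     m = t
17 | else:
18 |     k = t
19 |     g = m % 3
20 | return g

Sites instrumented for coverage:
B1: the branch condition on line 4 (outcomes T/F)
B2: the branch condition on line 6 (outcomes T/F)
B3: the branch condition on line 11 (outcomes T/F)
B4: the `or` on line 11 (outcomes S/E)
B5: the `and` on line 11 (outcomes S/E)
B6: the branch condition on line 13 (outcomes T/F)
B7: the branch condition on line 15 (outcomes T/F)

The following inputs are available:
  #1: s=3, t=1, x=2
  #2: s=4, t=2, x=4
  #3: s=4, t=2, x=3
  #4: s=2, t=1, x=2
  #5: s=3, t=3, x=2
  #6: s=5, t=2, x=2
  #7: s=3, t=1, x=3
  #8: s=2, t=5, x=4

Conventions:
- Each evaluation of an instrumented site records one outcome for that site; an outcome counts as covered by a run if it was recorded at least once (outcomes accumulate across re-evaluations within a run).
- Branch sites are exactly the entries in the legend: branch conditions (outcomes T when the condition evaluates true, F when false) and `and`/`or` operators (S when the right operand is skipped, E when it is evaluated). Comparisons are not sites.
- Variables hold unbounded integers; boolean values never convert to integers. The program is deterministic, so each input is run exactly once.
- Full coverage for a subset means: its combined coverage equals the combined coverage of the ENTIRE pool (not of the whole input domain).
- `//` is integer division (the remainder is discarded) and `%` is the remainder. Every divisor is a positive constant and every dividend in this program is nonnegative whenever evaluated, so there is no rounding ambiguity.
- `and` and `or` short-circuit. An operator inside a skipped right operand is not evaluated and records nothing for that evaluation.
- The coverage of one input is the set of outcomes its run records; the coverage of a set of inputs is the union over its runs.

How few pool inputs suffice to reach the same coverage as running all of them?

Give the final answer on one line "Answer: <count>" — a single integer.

input #1 (s=3, t=1, x=2): events B1->T, B4->E, B5->E, B3->F, B6->F, B7->T; covers B1=T, B3=F, B4=E, B5=E, B6=F, B7=T
input #2 (s=4, t=2, x=4): events B1->F, B2->T, B4->E, B5->S, B3->F, B6->F, B7->F; covers B1=F, B2=T, B3=F, B4=E, B5=S, B6=F, B7=F
input #3 (s=4, t=2, x=3): events B1->F, B2->F, B4->E, B5->S, B3->F, B6->F, B7->F; covers B1=F, B2=F, B3=F, B4=E, B5=S, B6=F, B7=F
input #4 (s=2, t=1, x=2): events B1->T, B4->E, B5->E, B3->F, B6->F, B7->T; covers B1=T, B3=F, B4=E, B5=E, B6=F, B7=T
input #5 (s=3, t=3, x=2): events B1->T, B4->E, B5->E, B3->F, B6->F, B7->T; covers B1=T, B3=F, B4=E, B5=E, B6=F, B7=T
input #6 (s=5, t=2, x=2): events B1->T, B4->E, B5->E, B3->F, B6->T; covers B1=T, B3=F, B4=E, B5=E, B6=T
input #7 (s=3, t=1, x=3): events B1->F, B2->F, B4->E, B5->S, B3->F, B6->F, B7->F; covers B1=F, B2=F, B3=F, B4=E, B5=S, B6=F, B7=F
input #8 (s=2, t=5, x=4): events B1->F, B2->T, B4->E, B5->S, B3->F, B6->F, B7->F; covers B1=F, B2=T, B3=F, B4=E, B5=S, B6=F, B7=F
union over all inputs: B1=T, B1=F, B2=T, B2=F, B3=F, B4=E, B5=S, B5=E, B6=T, B6=F, B7=T, B7=F (12 outcomes)
checked all size-1 subsets: none covers 12 outcomes (max 7/12)
checked all size-2 subsets: none covers 12 outcomes (max 10/12)
checked all size-3 subsets: none covers 12 outcomes (max 11/12)
size 4: inputs {1, 2, 3, 6} cover all 12 outcomes, and no lexicographically smaller subset of this size does

Answer: 4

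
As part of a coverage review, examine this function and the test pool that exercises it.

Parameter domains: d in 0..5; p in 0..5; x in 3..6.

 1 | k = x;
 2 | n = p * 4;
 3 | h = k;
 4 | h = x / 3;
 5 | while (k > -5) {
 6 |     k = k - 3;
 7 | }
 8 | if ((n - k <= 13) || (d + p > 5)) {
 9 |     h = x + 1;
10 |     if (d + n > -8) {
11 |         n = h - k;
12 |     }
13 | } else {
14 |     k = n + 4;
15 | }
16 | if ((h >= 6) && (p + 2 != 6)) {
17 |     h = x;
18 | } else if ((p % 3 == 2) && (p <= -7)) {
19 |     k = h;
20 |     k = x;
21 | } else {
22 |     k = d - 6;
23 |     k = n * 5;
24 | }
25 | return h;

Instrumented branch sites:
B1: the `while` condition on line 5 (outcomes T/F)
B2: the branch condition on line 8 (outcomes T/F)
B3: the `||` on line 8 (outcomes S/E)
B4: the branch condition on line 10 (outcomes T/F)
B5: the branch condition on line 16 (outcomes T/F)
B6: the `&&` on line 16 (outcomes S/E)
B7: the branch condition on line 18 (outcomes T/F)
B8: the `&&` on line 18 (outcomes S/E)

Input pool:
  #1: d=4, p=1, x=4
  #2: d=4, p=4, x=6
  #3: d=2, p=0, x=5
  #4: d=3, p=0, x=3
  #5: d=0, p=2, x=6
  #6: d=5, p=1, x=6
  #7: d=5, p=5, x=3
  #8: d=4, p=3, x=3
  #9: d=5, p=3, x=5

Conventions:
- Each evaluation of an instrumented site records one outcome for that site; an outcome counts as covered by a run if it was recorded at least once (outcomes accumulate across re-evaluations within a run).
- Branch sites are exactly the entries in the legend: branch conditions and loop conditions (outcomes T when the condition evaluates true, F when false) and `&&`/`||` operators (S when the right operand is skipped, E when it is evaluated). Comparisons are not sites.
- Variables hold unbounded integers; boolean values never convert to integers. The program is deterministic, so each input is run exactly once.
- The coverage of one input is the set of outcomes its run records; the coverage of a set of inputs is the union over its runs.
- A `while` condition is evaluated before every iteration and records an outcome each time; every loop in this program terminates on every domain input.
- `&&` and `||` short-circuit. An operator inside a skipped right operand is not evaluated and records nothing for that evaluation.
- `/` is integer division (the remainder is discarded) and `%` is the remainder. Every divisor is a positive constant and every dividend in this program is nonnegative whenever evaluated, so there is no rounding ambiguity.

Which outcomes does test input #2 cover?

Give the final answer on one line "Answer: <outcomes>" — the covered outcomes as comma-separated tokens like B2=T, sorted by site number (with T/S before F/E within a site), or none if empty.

Event log for input #2 (d=4, p=4, x=6):
  B1->T, B1->T, B1->T, B1->T, B1->F, B3->E, B2->T, B4->T, B6->E, B5->F
  B8->S, B7->F
collecting distinct outcomes: B1=T, B1=F, B2=T, B3=E, B4=T, B5=F, B6=E, B7=F, B8=S

Answer: B1=T, B1=F, B2=T, B3=E, B4=T, B5=F, B6=E, B7=F, B8=S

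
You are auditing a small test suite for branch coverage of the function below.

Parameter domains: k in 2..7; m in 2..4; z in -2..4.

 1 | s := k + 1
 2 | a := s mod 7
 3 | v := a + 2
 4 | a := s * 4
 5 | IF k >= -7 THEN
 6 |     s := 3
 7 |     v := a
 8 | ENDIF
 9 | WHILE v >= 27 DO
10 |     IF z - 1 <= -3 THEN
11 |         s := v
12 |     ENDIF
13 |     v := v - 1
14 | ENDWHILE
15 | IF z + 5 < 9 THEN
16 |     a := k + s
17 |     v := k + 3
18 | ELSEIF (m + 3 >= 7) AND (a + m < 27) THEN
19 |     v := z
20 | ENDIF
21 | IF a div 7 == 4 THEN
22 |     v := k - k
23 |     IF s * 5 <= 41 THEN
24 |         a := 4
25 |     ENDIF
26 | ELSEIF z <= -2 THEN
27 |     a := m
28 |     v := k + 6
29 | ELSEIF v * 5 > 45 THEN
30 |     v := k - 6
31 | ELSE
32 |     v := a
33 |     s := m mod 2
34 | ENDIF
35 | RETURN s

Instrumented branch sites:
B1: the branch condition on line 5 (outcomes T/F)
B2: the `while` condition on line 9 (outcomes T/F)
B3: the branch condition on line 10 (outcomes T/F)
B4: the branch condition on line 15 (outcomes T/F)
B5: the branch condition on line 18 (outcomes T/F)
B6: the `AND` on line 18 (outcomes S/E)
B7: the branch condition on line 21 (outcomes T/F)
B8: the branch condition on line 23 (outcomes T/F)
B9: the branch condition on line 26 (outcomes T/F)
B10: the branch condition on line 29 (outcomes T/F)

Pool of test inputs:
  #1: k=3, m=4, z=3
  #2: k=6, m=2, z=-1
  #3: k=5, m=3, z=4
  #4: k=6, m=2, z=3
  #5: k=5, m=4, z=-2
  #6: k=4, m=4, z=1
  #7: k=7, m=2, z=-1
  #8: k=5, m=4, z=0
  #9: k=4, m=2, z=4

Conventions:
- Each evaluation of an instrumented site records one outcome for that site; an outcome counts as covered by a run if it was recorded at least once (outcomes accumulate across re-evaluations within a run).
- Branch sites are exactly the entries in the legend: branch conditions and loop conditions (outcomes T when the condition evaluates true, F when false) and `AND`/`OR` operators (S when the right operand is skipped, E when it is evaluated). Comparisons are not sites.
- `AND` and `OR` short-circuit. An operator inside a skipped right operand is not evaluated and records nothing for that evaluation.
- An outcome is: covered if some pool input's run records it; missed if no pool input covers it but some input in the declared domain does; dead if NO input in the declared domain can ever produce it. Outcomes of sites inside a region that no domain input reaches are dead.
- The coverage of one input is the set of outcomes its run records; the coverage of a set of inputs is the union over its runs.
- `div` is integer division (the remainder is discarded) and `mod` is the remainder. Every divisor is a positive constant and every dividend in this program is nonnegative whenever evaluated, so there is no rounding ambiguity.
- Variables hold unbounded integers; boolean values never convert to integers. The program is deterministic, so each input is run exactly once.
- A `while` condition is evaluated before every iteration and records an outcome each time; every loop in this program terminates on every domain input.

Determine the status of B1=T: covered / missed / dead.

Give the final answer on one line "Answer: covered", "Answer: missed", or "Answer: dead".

B1=T is recorded by pool input(s) 1, 2, 3, 4, 5, 6, 7, 8, 9 -> covered

Answer: covered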